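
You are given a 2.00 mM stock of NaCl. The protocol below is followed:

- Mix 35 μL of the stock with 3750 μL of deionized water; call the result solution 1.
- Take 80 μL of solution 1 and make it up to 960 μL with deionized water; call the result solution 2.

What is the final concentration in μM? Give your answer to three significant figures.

Step 1: 35 μL + 3750 μL = 3785 μL total → factor 3785/35 = 108.14
Step 2: 80 μL brought to 960 μL → factor 960/80 = 12
Overall dilution factor = 108.14 × 12 = 1297.7
Final = 2.00 mM / 1297.7 = 0.001541 mM = 1.54 μM

1.54 μM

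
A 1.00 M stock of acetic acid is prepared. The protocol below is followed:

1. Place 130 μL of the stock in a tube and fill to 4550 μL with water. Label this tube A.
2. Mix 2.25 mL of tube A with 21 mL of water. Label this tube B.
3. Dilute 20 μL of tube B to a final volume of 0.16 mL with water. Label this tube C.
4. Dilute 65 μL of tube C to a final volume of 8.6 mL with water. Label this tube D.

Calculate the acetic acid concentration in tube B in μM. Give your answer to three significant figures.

2.76 × 10^3 μM

Step 1: 130 μL brought to 4550 μL → factor 4550/130 = 35
Step 2: 2.25 mL + 21 mL = 23.25 mL total → factor 23.25/2.25 = 10.333
Dilution factor through tube B = 35 × 10.333 = 361.67
[tube B] = 1.00 M / 361.67 = 0.002765 M = 2.76 × 10^3 μM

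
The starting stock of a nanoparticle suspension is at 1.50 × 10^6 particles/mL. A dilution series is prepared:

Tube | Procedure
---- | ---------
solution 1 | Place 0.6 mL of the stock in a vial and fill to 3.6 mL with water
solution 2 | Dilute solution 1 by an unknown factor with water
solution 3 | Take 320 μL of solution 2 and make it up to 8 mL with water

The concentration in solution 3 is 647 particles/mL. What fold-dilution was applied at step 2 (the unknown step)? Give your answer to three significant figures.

15.5-fold

Step 1: 0.6 mL brought to 3.6 mL → factor 3.6/0.6 = 6
Step 2: unknown factor x
Step 3: 320 μL brought to 8 mL → factor 8000/320 = 25
Product of known-step factors = 150
Overall factor = 1.50 × 10^6 particles/mL / (647 particles/mL) = 2318.4
x = 2318.4 / 150 = 15.5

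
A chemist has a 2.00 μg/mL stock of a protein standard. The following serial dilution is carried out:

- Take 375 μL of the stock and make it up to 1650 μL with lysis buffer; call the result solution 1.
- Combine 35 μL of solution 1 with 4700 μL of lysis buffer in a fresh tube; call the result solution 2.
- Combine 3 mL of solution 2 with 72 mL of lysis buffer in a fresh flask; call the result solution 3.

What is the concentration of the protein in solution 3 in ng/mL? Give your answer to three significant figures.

Step 1: 375 μL brought to 1650 μL → factor 1650/375 = 4.4
Step 2: 35 μL + 4700 μL = 4735 μL total → factor 4735/35 = 135.29
Step 3: 3 mL + 72 mL = 75 mL total → factor 75/3 = 25
Overall dilution factor = 4.4 × 135.29 × 25 = 14881
Final = 2.00 μg/mL / 14881 = 0.0001344 μg/mL = 0.134 ng/mL

0.134 ng/mL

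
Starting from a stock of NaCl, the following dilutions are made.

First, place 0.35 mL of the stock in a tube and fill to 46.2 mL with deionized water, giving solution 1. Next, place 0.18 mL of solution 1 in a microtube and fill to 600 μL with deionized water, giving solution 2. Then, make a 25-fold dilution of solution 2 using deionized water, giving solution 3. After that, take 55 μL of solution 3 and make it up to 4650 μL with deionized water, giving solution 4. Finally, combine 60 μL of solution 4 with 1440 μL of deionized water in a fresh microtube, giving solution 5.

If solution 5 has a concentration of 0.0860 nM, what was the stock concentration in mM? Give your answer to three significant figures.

2.00 mM

Step 1: 0.35 mL brought to 46.2 mL → factor 46.2/0.35 = 132
Step 2: 0.18 mL brought to 600 μL → factor 0.6/0.18 = 3.3333
Step 3: 25-fold → factor 25
Step 4: 55 μL brought to 4650 μL → factor 4650/55 = 84.545
Step 5: 60 μL + 1440 μL = 1500 μL total → factor 1500/60 = 25
Overall dilution factor = 132 × 3.3333 × 25 × 84.545 × 25 = 2.325 × 10^7
Stock = 0.0860 nM × 2.325 × 10^7 = 2.000 × 10^6 nM = 2.00 mM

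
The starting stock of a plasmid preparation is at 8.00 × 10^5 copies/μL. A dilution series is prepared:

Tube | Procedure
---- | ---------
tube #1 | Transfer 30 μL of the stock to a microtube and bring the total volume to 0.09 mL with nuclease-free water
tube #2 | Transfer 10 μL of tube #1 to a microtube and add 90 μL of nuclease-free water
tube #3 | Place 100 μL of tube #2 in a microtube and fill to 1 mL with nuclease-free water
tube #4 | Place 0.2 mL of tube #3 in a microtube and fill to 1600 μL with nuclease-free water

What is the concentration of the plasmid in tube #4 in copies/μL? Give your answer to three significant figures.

333 copies/μL

Step 1: 30 μL brought to 0.09 mL → factor 90/30 = 3
Step 2: 10 μL + 90 μL = 100 μL total → factor 100/10 = 10
Step 3: 100 μL brought to 1 mL → factor 1000/100 = 10
Step 4: 0.2 mL brought to 1600 μL → factor 1.6/0.2 = 8
Overall dilution factor = 3 × 10 × 10 × 8 = 2400
Final = 8.00 × 10^5 copies/μL / 2400 = 333 copies/μL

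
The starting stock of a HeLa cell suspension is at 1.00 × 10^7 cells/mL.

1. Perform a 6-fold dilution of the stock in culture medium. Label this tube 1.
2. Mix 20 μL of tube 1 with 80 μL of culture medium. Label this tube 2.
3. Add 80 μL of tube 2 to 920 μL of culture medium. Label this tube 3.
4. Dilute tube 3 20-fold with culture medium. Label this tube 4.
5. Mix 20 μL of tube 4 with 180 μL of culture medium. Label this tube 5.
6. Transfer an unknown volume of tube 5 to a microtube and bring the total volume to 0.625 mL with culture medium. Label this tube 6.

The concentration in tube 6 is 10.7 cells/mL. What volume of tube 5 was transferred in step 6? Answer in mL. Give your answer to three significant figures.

Step 1: 6-fold → factor 6
Step 2: 20 μL + 80 μL = 100 μL total → factor 100/20 = 5
Step 3: 80 μL + 920 μL = 1000 μL total → factor 1000/80 = 12.5
Step 4: 20-fold → factor 20
Step 5: 20 μL + 180 μL = 200 μL total → factor 200/20 = 10
Step 6: v brought to 0.625 mL → factor = 0.625 mL/v
Product of known-step factors = 75000
Overall factor = 1.00 × 10^7 cells/mL / (10.7 cells/mL) = 9.3458 × 10^5
Step-6 factor = 9.3458 × 10^5 / 75000 = 12.461
v = 0.625 mL / 12.461 = 0.0502 mL

0.0502 mL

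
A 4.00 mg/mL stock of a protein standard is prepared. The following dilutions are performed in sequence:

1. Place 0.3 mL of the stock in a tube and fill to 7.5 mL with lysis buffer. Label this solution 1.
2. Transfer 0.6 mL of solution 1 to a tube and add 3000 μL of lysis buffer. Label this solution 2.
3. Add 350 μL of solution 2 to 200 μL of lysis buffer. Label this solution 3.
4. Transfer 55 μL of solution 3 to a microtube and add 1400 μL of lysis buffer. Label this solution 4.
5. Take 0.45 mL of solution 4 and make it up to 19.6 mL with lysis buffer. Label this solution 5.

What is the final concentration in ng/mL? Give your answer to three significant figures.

Step 1: 0.3 mL brought to 7.5 mL → factor 7.5/0.3 = 25
Step 2: 0.6 mL + 3000 μL = 3.6 mL total → factor 3.6/0.6 = 6
Step 3: 350 μL + 200 μL = 550 μL total → factor 550/350 = 1.5714
Step 4: 55 μL + 1400 μL = 1455 μL total → factor 1455/55 = 26.455
Step 5: 0.45 mL brought to 19.6 mL → factor 19.6/0.45 = 43.556
Overall dilution factor = 25 × 6 × 1.5714 × 26.455 × 43.556 = 2.716 × 10^5
Final = 4.00 mg/mL / 2.716 × 10^5 = 1.473 × 10^-5 mg/mL = 14.7 ng/mL

14.7 ng/mL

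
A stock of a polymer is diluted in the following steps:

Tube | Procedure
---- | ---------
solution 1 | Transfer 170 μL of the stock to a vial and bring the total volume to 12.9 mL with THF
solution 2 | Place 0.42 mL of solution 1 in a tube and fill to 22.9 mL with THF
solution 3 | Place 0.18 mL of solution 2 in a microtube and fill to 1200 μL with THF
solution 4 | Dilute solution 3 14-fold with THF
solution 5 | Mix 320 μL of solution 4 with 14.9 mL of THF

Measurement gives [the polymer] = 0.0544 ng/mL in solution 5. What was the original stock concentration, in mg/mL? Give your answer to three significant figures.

Step 1: 170 μL brought to 12.9 mL → factor 12900/170 = 75.882
Step 2: 0.42 mL brought to 22.9 mL → factor 22.9/0.42 = 54.524
Step 3: 0.18 mL brought to 1200 μL → factor 1.2/0.18 = 6.6667
Step 4: 14-fold → factor 14
Step 5: 320 μL + 14.9 mL = 15220 μL total → factor 15220/320 = 47.562
Overall dilution factor = 75.882 × 54.524 × 6.6667 × 14 × 47.562 = 1.8367 × 10^7
Stock = 0.0544 ng/mL × 1.8367 × 10^7 = 9.991 × 10^5 ng/mL = 0.999 mg/mL

0.999 mg/mL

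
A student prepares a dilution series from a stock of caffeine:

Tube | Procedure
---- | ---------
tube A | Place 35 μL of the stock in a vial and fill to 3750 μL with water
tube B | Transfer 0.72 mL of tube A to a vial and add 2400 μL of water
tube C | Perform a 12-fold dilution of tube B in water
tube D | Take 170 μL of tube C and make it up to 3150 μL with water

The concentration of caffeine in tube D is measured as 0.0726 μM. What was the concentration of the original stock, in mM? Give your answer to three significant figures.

Step 1: 35 μL brought to 3750 μL → factor 3750/35 = 107.14
Step 2: 0.72 mL + 2400 μL = 3.12 mL total → factor 3.12/0.72 = 4.3333
Step 3: 12-fold → factor 12
Step 4: 170 μL brought to 3150 μL → factor 3150/170 = 18.529
Overall dilution factor = 107.14 × 4.3333 × 12 × 18.529 = 1.0324 × 10^5
Stock = 0.0726 μM × 1.0324 × 10^5 = 7495 μM = 7.49 mM

7.49 mM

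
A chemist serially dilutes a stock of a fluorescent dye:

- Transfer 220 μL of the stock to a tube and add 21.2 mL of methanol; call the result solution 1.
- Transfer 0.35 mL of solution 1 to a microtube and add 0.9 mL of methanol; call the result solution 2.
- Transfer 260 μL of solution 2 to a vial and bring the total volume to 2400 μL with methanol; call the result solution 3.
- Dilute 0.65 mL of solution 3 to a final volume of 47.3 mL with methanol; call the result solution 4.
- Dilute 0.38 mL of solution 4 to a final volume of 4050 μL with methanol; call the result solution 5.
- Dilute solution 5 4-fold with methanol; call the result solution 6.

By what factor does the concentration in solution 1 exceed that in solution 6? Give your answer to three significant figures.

1.02 × 10^5

Step 1: 220 μL + 21.2 mL = 21420 μL total → factor 21420/220 = 97.364
Step 2: 0.35 mL + 0.9 mL = 1.25 mL total → factor 1.25/0.35 = 3.5714
Step 3: 260 μL brought to 2400 μL → factor 2400/260 = 9.2308
Step 4: 0.65 mL brought to 47.3 mL → factor 47.3/0.65 = 72.769
Step 5: 0.38 mL brought to 4050 μL → factor 4.05/0.38 = 10.658
Step 6: 4-fold → factor 4
Dilution factor to solution 1 = 97.364; to solution 6 = 9.9576 × 10^6
[solution 1]/[solution 6] = (factor to solution 6)/(factor to solution 1) = 9.9576 × 10^6/97.364 = 1.02 × 10^5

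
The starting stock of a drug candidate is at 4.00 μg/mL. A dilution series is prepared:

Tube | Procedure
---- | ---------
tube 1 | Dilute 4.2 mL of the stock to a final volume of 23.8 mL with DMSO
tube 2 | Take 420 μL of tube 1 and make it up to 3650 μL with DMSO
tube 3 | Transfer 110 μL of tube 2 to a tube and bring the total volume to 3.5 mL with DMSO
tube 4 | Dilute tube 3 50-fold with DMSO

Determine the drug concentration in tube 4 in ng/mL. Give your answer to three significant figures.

0.0511 ng/mL

Step 1: 4.2 mL brought to 23.8 mL → factor 23.8/4.2 = 5.6667
Step 2: 420 μL brought to 3650 μL → factor 3650/420 = 8.6905
Step 3: 110 μL brought to 3.5 mL → factor 3500/110 = 31.818
Step 4: 50-fold → factor 50
Overall dilution factor = 5.6667 × 8.6905 × 31.818 × 50 = 78346
Final = 4.00 μg/mL / 78346 = 5.106 × 10^-5 μg/mL = 0.0511 ng/mL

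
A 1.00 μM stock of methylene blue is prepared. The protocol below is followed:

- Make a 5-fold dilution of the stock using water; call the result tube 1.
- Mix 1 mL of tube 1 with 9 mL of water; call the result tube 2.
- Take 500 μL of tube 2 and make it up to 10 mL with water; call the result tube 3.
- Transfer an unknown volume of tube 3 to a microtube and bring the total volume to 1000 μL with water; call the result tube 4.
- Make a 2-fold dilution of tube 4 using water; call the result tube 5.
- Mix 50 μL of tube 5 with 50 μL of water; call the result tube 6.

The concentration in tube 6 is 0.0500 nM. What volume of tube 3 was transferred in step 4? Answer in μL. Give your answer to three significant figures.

Step 1: 5-fold → factor 5
Step 2: 1 mL + 9 mL = 10 mL total → factor 10/1 = 10
Step 3: 500 μL brought to 10 mL → factor 10000/500 = 20
Step 4: v brought to 1000 μL → factor = 1000 μL/v
Step 5: 2-fold → factor 2
Step 6: 50 μL + 50 μL = 100 μL total → factor 100/50 = 2
Product of known-step factors = 4000
Overall factor = 1.00 μM / (0.0500 nM) = 20000
Step-4 factor = 20000 / 4000 = 5
v = 1000 μL / 5 = 200 μL

200 μL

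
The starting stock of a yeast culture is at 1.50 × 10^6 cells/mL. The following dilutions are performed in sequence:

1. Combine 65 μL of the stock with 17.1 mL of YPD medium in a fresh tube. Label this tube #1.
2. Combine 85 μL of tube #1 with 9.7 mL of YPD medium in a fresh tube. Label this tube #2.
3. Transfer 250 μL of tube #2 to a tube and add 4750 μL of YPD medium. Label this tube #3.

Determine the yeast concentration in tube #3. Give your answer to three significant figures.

Step 1: 65 μL + 17.1 mL = 17165 μL total → factor 17165/65 = 264.08
Step 2: 85 μL + 9.7 mL = 9785 μL total → factor 9785/85 = 115.12
Step 3: 250 μL + 4750 μL = 5000 μL total → factor 5000/250 = 20
Overall dilution factor = 264.08 × 115.12 × 20 = 6.08 × 10^5
Final = 1.50 × 10^6 cells/mL / 6.08 × 10^5 = 2.47 cells/mL

2.47 cells/mL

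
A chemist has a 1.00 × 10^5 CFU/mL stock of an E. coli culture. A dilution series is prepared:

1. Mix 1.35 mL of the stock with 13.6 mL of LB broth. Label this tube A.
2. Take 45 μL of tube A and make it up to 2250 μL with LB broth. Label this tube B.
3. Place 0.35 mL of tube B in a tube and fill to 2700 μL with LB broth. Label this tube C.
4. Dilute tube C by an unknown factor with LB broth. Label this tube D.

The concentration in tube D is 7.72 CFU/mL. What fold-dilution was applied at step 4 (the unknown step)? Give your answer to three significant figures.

Step 1: 1.35 mL + 13.6 mL = 14.95 mL total → factor 14.95/1.35 = 11.074
Step 2: 45 μL brought to 2250 μL → factor 2250/45 = 50
Step 3: 0.35 mL brought to 2700 μL → factor 2.7/0.35 = 7.7143
Step 4: unknown factor x
Product of known-step factors = 4271.4
Overall factor = 1.00 × 10^5 CFU/mL / (7.72 CFU/mL) = 12953
x = 12953 / 4271.4 = 3.03

3.03-fold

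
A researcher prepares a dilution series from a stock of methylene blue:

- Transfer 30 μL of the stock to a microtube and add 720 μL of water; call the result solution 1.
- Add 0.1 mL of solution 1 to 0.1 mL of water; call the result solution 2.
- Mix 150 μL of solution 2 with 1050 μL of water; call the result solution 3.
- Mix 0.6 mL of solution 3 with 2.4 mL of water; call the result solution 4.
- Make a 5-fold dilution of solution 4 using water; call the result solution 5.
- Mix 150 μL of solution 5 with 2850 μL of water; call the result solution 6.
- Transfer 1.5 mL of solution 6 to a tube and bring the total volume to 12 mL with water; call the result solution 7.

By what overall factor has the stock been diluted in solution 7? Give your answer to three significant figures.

1.60 × 10^6

Step 1: 30 μL + 720 μL = 750 μL total → factor 750/30 = 25
Step 2: 0.1 mL + 0.1 mL = 0.2 mL total → factor 0.2/0.1 = 2
Step 3: 150 μL + 1050 μL = 1200 μL total → factor 1200/150 = 8
Step 4: 0.6 mL + 2.4 mL = 3 mL total → factor 3/0.6 = 5
Step 5: 5-fold → factor 5
Step 6: 150 μL + 2850 μL = 3000 μL total → factor 3000/150 = 20
Step 7: 1.5 mL brought to 12 mL → factor 12/1.5 = 8
Overall dilution factor = 25 × 2 × 8 × 5 × 5 × 20 × 8 = 1.6 × 10^6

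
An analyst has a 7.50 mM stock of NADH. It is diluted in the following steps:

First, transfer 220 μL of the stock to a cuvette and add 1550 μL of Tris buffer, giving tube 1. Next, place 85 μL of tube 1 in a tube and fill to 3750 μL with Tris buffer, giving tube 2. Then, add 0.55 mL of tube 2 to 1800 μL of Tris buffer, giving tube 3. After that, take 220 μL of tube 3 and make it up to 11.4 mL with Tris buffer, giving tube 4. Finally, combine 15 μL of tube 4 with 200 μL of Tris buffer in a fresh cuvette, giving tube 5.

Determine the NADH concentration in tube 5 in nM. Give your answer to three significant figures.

Step 1: 220 μL + 1550 μL = 1770 μL total → factor 1770/220 = 8.0455
Step 2: 85 μL brought to 3750 μL → factor 3750/85 = 44.118
Step 3: 0.55 mL + 1800 μL = 2.35 mL total → factor 2.35/0.55 = 4.2727
Step 4: 220 μL brought to 11.4 mL → factor 11400/220 = 51.818
Step 5: 15 μL + 200 μL = 215 μL total → factor 215/15 = 14.333
Overall dilution factor = 8.0455 × 44.118 × 4.2727 × 51.818 × 14.333 = 1.1264 × 10^6
Final = 7.50 mM / 1.1264 × 10^6 = 6.658 × 10^-6 mM = 6.66 nM

6.66 nM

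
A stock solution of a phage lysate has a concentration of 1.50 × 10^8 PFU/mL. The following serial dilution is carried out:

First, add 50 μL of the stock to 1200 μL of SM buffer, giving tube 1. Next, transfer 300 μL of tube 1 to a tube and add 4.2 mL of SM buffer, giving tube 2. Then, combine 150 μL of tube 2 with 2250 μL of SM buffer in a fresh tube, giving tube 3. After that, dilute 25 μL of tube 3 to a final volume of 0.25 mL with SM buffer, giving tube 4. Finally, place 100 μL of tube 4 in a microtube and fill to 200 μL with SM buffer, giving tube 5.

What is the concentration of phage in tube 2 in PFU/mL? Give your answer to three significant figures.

4.00 × 10^5 PFU/mL

Step 1: 50 μL + 1200 μL = 1250 μL total → factor 1250/50 = 25
Step 2: 300 μL + 4.2 mL = 4500 μL total → factor 4500/300 = 15
Dilution factor through tube 2 = 25 × 15 = 375
[tube 2] = 1.50 × 10^8 PFU/mL / 375 = 4.00 × 10^5 PFU/mL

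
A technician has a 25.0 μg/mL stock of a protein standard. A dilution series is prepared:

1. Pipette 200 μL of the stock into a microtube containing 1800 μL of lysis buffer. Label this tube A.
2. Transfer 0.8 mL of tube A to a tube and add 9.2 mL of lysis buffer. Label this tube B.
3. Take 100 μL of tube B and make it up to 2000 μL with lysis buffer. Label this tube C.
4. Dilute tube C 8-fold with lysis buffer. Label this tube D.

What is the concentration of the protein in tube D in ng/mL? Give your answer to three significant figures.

1.25 ng/mL

Step 1: 200 μL + 1800 μL = 2000 μL total → factor 2000/200 = 10
Step 2: 0.8 mL + 9.2 mL = 10 mL total → factor 10/0.8 = 12.5
Step 3: 100 μL brought to 2000 μL → factor 2000/100 = 20
Step 4: 8-fold → factor 8
Overall dilution factor = 10 × 12.5 × 20 × 8 = 20000
Final = 25.0 μg/mL / 20000 = 0.001250 μg/mL = 1.25 ng/mL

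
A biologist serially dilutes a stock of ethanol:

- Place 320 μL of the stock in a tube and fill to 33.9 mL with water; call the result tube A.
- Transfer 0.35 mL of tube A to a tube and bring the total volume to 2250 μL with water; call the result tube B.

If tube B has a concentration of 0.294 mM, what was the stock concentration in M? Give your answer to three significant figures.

Step 1: 320 μL brought to 33.9 mL → factor 33900/320 = 105.94
Step 2: 0.35 mL brought to 2250 μL → factor 2.25/0.35 = 6.4286
Overall dilution factor = 105.94 × 6.4286 = 681.03
Stock = 0.294 mM × 681.03 = 200.2 mM = 0.200 M

0.200 M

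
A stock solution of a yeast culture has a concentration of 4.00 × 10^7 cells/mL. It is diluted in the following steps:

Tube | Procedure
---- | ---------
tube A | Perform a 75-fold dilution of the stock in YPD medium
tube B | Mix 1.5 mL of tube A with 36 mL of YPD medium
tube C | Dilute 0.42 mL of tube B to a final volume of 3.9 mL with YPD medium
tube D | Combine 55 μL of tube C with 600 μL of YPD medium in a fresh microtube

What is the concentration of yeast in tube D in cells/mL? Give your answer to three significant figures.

Step 1: 75-fold → factor 75
Step 2: 1.5 mL + 36 mL = 37.5 mL total → factor 37.5/1.5 = 25
Step 3: 0.42 mL brought to 3.9 mL → factor 3.9/0.42 = 9.2857
Step 4: 55 μL + 600 μL = 655 μL total → factor 655/55 = 11.909
Overall dilution factor = 75 × 25 × 9.2857 × 11.909 = 2.0735 × 10^5
Final = 4.00 × 10^7 cells/mL / 2.0735 × 10^5 = 193 cells/mL

193 cells/mL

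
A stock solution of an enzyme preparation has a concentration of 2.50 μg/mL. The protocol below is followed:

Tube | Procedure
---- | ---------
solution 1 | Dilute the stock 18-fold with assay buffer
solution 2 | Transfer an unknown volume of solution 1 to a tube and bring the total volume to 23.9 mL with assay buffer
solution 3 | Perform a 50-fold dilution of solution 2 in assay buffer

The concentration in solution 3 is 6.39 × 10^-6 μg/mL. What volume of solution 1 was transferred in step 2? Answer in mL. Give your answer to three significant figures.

Step 1: 18-fold → factor 18
Step 2: v brought to 23.9 mL → factor = 23.9 mL/v
Step 3: 50-fold → factor 50
Product of known-step factors = 900
Overall factor = 2.50 μg/mL / (6.39 × 10^-6 μg/mL) = 3.9124 × 10^5
Step-2 factor = 3.9124 × 10^5 / 900 = 434.71
v = 23.9 mL / 434.71 = 0.0550 mL

0.0550 mL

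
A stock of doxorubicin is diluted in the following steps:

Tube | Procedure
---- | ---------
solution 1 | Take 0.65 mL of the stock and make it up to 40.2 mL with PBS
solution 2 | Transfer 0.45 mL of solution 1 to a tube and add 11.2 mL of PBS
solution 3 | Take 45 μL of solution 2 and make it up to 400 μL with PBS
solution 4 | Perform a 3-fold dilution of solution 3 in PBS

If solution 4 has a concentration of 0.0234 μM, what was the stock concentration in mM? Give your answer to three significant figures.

0.999 mM

Step 1: 0.65 mL brought to 40.2 mL → factor 40.2/0.65 = 61.846
Step 2: 0.45 mL + 11.2 mL = 11.65 mL total → factor 11.65/0.45 = 25.889
Step 3: 45 μL brought to 400 μL → factor 400/45 = 8.8889
Step 4: 3-fold → factor 3
Overall dilution factor = 61.846 × 25.889 × 8.8889 × 3 = 42697
Stock = 0.0234 μM × 42697 = 999.1 μM = 0.999 mM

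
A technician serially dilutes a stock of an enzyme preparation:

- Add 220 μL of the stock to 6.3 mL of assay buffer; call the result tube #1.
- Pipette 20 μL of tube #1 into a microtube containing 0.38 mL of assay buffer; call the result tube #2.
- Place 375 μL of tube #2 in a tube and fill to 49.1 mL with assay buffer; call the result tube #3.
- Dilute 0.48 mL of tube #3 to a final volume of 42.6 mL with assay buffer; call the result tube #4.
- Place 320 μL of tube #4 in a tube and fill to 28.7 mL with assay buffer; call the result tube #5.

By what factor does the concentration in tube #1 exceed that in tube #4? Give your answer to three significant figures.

Step 1: 220 μL + 6.3 mL = 6520 μL total → factor 6520/220 = 29.636
Step 2: 20 μL + 0.38 mL = 400 μL total → factor 400/20 = 20
Step 3: 375 μL brought to 49.1 mL → factor 49100/375 = 130.93
Step 4: 0.48 mL brought to 42.6 mL → factor 42.6/0.48 = 88.75
Dilution factor to tube #1 = 29.636; to tube #4 = 6.8877 × 10^6
[tube #1]/[tube #4] = (factor to tube #4)/(factor to tube #1) = 6.8877 × 10^6/29.636 = 2.32 × 10^5

2.32 × 10^5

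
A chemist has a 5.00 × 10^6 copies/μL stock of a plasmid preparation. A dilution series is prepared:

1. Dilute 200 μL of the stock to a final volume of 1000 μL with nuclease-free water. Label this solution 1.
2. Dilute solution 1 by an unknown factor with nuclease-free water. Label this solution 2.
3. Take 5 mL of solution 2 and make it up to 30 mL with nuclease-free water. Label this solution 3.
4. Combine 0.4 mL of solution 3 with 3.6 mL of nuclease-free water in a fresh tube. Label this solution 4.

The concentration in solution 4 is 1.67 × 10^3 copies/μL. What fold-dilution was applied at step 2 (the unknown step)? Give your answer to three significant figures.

9.98-fold

Step 1: 200 μL brought to 1000 μL → factor 1000/200 = 5
Step 2: unknown factor x
Step 3: 5 mL brought to 30 mL → factor 30/5 = 6
Step 4: 0.4 mL + 3.6 mL = 4 mL total → factor 4/0.4 = 10
Product of known-step factors = 300
Overall factor = 5.00 × 10^6 copies/μL / (1.67 × 10^3 copies/μL) = 2994
x = 2994 / 300 = 9.98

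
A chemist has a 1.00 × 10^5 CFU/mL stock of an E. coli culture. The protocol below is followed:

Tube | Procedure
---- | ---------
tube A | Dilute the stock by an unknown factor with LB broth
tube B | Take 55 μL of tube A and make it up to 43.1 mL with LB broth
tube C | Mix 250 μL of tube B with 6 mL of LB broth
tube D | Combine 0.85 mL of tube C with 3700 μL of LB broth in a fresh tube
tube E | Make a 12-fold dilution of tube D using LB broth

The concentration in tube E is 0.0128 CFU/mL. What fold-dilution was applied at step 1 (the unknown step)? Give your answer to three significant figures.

Step 1: unknown factor x
Step 2: 55 μL brought to 43.1 mL → factor 43100/55 = 783.64
Step 3: 250 μL + 6 mL = 6250 μL total → factor 6250/250 = 25
Step 4: 0.85 mL + 3700 μL = 4.55 mL total → factor 4.55/0.85 = 5.3529
Step 5: 12-fold → factor 12
Product of known-step factors = 1.2584 × 10^6
Overall factor = 1.00 × 10^5 CFU/mL / (0.0128 CFU/mL) = 7.8125 × 10^6
x = 7.8125 × 10^6 / 1.2584 × 10^6 = 6.21

6.21-fold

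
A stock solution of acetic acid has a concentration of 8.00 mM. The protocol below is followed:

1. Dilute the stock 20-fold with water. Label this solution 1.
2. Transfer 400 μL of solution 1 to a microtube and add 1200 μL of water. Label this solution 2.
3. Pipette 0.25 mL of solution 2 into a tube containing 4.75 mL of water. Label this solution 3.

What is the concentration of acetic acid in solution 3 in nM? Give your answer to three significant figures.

5.00 × 10^3 nM

Step 1: 20-fold → factor 20
Step 2: 400 μL + 1200 μL = 1600 μL total → factor 1600/400 = 4
Step 3: 0.25 mL + 4.75 mL = 5 mL total → factor 5/0.25 = 20
Overall dilution factor = 20 × 4 × 20 = 1600
Final = 8.00 mM / 1600 = 0.005000 mM = 5.00 × 10^3 nM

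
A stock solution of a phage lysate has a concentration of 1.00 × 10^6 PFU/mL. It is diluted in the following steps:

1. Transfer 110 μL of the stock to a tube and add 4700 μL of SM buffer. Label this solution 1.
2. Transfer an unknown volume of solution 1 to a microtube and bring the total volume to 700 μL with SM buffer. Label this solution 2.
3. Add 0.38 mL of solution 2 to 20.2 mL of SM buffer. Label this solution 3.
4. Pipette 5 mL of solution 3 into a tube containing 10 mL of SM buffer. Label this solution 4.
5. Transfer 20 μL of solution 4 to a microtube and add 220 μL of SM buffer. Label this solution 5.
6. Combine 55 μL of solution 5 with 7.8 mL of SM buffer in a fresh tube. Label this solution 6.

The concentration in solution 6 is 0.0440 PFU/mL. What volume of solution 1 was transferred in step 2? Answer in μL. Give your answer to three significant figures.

375 μL

Step 1: 110 μL + 4700 μL = 4810 μL total → factor 4810/110 = 43.727
Step 2: v brought to 700 μL → factor = 700 μL/v
Step 3: 0.38 mL + 20.2 mL = 20.58 mL total → factor 20.58/0.38 = 54.158
Step 4: 5 mL + 10 mL = 15 mL total → factor 15/5 = 3
Step 5: 20 μL + 220 μL = 240 μL total → factor 240/20 = 12
Step 6: 55 μL + 7.8 mL = 7855 μL total → factor 7855/55 = 142.82
Product of known-step factors = 1.2176 × 10^7
Overall factor = 1.00 × 10^6 PFU/mL / (0.0440 PFU/mL) = 2.2727 × 10^7
Step-2 factor = 2.2727 × 10^7 / 1.2176 × 10^7 = 1.8666
v = 700 μL / 1.8666 = 375 μL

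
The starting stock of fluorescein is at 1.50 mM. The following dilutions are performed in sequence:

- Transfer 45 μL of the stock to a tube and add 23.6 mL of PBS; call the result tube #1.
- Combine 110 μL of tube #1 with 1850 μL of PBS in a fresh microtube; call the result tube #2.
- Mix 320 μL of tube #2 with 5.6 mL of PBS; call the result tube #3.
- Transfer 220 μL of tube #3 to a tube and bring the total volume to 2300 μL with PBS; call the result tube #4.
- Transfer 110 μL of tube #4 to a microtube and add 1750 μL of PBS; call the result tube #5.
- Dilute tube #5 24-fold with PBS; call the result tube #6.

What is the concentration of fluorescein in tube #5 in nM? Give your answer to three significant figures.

Step 1: 45 μL + 23.6 mL = 23645 μL total → factor 23645/45 = 525.44
Step 2: 110 μL + 1850 μL = 1960 μL total → factor 1960/110 = 17.818
Step 3: 320 μL + 5.6 mL = 5920 μL total → factor 5920/320 = 18.5
Step 4: 220 μL brought to 2300 μL → factor 2300/220 = 10.455
Step 5: 110 μL + 1750 μL = 1860 μL total → factor 1860/110 = 16.909
Dilution factor through tube #5 = 525.44 × 17.818 × 18.5 × 10.455 × 16.909 = 3.0619 × 10^7
[tube #5] = 1.50 mM / 3.0619 × 10^7 = 4.899 × 10^-8 mM = 0.0490 nM

0.0490 nM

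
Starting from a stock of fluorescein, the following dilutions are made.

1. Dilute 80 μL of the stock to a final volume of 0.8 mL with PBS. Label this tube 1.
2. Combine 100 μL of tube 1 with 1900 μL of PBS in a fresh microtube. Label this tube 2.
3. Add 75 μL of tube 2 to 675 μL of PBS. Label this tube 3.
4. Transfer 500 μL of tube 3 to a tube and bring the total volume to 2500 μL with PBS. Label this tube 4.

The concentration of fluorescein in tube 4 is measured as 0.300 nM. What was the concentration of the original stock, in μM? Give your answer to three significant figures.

3.00 μM

Step 1: 80 μL brought to 0.8 mL → factor 800/80 = 10
Step 2: 100 μL + 1900 μL = 2000 μL total → factor 2000/100 = 20
Step 3: 75 μL + 675 μL = 750 μL total → factor 750/75 = 10
Step 4: 500 μL brought to 2500 μL → factor 2500/500 = 5
Overall dilution factor = 10 × 20 × 10 × 5 = 10000
Stock = 0.300 nM × 10000 = 3000 nM = 3.00 μM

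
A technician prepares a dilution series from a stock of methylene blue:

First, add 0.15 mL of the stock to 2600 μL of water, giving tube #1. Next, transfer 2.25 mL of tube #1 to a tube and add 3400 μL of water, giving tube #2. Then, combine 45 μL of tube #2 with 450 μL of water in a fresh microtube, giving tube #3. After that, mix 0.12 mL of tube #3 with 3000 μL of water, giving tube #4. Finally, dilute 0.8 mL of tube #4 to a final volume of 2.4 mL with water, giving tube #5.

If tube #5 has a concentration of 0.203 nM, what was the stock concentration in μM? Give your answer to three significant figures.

Step 1: 0.15 mL + 2600 μL = 2.75 mL total → factor 2.75/0.15 = 18.333
Step 2: 2.25 mL + 3400 μL = 5.65 mL total → factor 5.65/2.25 = 2.5111
Step 3: 45 μL + 450 μL = 495 μL total → factor 495/45 = 11
Step 4: 0.12 mL + 3000 μL = 3.12 mL total → factor 3.12/0.12 = 26
Step 5: 0.8 mL brought to 2.4 mL → factor 2.4/0.8 = 3
Overall dilution factor = 18.333 × 2.5111 × 11 × 26 × 3 = 39500
Stock = 0.203 nM × 39500 = 8018 nM = 8.02 μM

8.02 μM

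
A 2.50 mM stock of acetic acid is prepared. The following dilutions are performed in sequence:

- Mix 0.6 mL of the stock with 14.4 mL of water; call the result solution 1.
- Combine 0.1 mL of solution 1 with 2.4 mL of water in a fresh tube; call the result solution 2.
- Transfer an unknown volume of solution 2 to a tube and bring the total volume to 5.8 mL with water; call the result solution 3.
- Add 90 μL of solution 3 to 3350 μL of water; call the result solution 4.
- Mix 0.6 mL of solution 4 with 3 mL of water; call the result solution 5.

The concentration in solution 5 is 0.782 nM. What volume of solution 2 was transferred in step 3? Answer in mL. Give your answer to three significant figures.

Step 1: 0.6 mL + 14.4 mL = 15 mL total → factor 15/0.6 = 25
Step 2: 0.1 mL + 2.4 mL = 2.5 mL total → factor 2.5/0.1 = 25
Step 3: v brought to 5.8 mL → factor = 5.8 mL/v
Step 4: 90 μL + 3350 μL = 3440 μL total → factor 3440/90 = 38.222
Step 5: 0.6 mL + 3 mL = 3.6 mL total → factor 3.6/0.6 = 6
Product of known-step factors = 1.4333 × 10^5
Overall factor = 2.50 mM / (0.782 nM) = 3.1969 × 10^6
Step-3 factor = 3.1969 × 10^6 / 1.4333 × 10^5 = 22.304
v = 5.8 mL / 22.304 = 0.260 mL

0.260 mL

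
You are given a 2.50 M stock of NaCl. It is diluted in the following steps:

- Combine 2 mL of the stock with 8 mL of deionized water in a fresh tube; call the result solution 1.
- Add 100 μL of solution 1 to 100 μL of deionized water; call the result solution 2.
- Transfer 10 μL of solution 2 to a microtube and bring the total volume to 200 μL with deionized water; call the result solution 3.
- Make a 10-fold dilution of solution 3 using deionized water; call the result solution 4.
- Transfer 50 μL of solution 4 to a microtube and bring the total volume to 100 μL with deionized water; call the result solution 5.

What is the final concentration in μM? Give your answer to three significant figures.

Step 1: 2 mL + 8 mL = 10 mL total → factor 10/2 = 5
Step 2: 100 μL + 100 μL = 200 μL total → factor 200/100 = 2
Step 3: 10 μL brought to 200 μL → factor 200/10 = 20
Step 4: 10-fold → factor 10
Step 5: 50 μL brought to 100 μL → factor 100/50 = 2
Overall dilution factor = 5 × 2 × 20 × 10 × 2 = 4000
Final = 2.50 M / 4000 = 0.0006250 M = 625 μM

625 μM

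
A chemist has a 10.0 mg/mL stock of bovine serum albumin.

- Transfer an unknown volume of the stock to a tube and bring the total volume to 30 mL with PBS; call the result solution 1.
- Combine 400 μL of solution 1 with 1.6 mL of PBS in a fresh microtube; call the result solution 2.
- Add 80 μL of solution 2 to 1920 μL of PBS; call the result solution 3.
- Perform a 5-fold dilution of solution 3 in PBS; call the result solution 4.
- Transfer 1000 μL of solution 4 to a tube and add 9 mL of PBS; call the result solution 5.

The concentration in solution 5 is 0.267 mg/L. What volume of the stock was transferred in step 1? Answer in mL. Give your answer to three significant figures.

Step 1: v brought to 30 mL → factor = 30 mL/v
Step 2: 400 μL + 1.6 mL = 2000 μL total → factor 2000/400 = 5
Step 3: 80 μL + 1920 μL = 2000 μL total → factor 2000/80 = 25
Step 4: 5-fold → factor 5
Step 5: 1000 μL + 9 mL = 10000 μL total → factor 10000/1000 = 10
Product of known-step factors = 6250
Overall factor = 10.0 mg/mL / (0.267 mg/L) = 37453
Step-1 factor = 37453 / 6250 = 5.9925
v = 30 mL / 5.9925 = 5.01 mL

5.01 mL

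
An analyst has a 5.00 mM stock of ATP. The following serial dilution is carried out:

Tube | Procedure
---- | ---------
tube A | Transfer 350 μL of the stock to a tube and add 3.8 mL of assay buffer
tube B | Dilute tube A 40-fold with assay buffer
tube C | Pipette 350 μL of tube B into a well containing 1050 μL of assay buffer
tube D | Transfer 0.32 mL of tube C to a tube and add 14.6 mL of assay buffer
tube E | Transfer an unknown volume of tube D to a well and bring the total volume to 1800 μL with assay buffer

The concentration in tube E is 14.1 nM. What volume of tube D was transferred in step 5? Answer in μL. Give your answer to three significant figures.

449 μL

Step 1: 350 μL + 3.8 mL = 4150 μL total → factor 4150/350 = 11.857
Step 2: 40-fold → factor 40
Step 3: 350 μL + 1050 μL = 1400 μL total → factor 1400/350 = 4
Step 4: 0.32 mL + 14.6 mL = 14.92 mL total → factor 14.92/0.32 = 46.625
Step 5: v brought to 1800 μL → factor = 1800 μL/v
Product of known-step factors = 88454
Overall factor = 5.00 mM / (14.1 nM) = 3.5461 × 10^5
Step-5 factor = 3.5461 × 10^5 / 88454 = 4.009
v = 1800 μL / 4.009 = 449 μL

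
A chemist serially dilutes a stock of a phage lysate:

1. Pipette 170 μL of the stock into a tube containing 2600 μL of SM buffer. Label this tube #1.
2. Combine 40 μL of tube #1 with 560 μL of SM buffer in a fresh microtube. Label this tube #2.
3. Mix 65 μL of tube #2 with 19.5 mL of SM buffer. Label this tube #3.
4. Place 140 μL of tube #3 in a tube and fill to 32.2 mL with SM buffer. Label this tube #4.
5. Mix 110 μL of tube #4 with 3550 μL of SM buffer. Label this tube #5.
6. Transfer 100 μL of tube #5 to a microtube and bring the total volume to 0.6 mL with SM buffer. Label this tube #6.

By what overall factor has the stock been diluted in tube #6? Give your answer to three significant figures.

3.38 × 10^9

Step 1: 170 μL + 2600 μL = 2770 μL total → factor 2770/170 = 16.294
Step 2: 40 μL + 560 μL = 600 μL total → factor 600/40 = 15
Step 3: 65 μL + 19.5 mL = 19565 μL total → factor 19565/65 = 301
Step 4: 140 μL brought to 32.2 mL → factor 32200/140 = 230
Step 5: 110 μL + 3550 μL = 3660 μL total → factor 3660/110 = 33.273
Step 6: 100 μL brought to 0.6 mL → factor 600/100 = 6
Overall dilution factor = 16.294 × 15 × 301 × 230 × 33.273 × 6 = 3.378 × 10^9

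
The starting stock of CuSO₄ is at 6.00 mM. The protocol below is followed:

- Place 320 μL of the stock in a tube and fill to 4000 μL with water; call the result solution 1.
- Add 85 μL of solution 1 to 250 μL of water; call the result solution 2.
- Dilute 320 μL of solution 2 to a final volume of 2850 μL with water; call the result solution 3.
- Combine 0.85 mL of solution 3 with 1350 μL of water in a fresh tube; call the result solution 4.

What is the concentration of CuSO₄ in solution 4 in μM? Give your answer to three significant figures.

5.28 μM

Step 1: 320 μL brought to 4000 μL → factor 4000/320 = 12.5
Step 2: 85 μL + 250 μL = 335 μL total → factor 335/85 = 3.9412
Step 3: 320 μL brought to 2850 μL → factor 2850/320 = 8.9062
Step 4: 0.85 mL + 1350 μL = 2.2 mL total → factor 2.2/0.85 = 2.5882
Dilution factor through solution 4 = 12.5 × 3.9412 × 8.9062 × 2.5882 = 1135.6
[solution 4] = 6.00 mM / 1135.6 = 0.005283 mM = 5.28 μM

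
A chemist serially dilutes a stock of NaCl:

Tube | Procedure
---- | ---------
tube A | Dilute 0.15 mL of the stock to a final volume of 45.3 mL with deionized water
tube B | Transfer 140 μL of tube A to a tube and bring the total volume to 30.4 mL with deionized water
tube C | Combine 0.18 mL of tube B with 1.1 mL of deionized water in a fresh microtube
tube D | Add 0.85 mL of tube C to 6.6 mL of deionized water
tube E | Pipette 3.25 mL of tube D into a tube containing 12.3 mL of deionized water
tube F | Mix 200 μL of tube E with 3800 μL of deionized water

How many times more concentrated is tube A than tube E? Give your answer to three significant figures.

Step 1: 0.15 mL brought to 45.3 mL → factor 45.3/0.15 = 302
Step 2: 140 μL brought to 30.4 mL → factor 30400/140 = 217.14
Step 3: 0.18 mL + 1.1 mL = 1.28 mL total → factor 1.28/0.18 = 7.1111
Step 4: 0.85 mL + 6.6 mL = 7.45 mL total → factor 7.45/0.85 = 8.7647
Step 5: 3.25 mL + 12.3 mL = 15.55 mL total → factor 15.55/3.25 = 4.7846
Dilution factor to tube A = 302; to tube E = 1.9556 × 10^7
[tube A]/[tube E] = (factor to tube E)/(factor to tube A) = 1.9556 × 10^7/302 = 6.48 × 10^4

6.48 × 10^4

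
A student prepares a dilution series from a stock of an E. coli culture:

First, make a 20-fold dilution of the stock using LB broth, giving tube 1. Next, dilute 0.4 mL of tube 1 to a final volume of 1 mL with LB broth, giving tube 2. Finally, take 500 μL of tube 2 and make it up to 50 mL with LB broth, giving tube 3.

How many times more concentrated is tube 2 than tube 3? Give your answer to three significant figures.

100

Step 1: 20-fold → factor 20
Step 2: 0.4 mL brought to 1 mL → factor 1/0.4 = 2.5
Step 3: 500 μL brought to 50 mL → factor 50000/500 = 100
Dilution factor to tube 2 = 50; to tube 3 = 5000
[tube 2]/[tube 3] = (factor to tube 3)/(factor to tube 2) = 5000/50 = 100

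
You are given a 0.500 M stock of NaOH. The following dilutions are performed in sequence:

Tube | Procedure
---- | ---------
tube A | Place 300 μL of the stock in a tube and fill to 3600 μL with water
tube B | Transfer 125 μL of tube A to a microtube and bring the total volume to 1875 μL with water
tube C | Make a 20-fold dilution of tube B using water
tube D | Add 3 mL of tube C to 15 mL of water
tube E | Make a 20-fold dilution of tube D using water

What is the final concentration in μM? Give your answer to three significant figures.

Step 1: 300 μL brought to 3600 μL → factor 3600/300 = 12
Step 2: 125 μL brought to 1875 μL → factor 1875/125 = 15
Step 3: 20-fold → factor 20
Step 4: 3 mL + 15 mL = 18 mL total → factor 18/3 = 6
Step 5: 20-fold → factor 20
Overall dilution factor = 12 × 15 × 20 × 6 × 20 = 4.32 × 10^5
Final = 0.500 M / 4.32 × 10^5 = 1.157 × 10^-6 M = 1.16 μM

1.16 μM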